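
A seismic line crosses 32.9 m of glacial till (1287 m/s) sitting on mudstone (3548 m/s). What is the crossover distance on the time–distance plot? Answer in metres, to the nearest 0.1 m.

x_cross = 2h·√((V₂+V₁)/(V₂−V₁)).
(V₂+V₁)/(V₂−V₁) = (3548+1287)/(3548−1287) = 2.1384; √ = 1.4623.
x_cross = 2·32.9·1.4623 = 96.22 m.

96.2 m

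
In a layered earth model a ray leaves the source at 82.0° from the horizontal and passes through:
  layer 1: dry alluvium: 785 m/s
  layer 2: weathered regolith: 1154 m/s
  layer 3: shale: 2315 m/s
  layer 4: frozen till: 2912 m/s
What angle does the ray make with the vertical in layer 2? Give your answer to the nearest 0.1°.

11.8°

From the normal: θ₁ = 90° − 82.0° = 8.0°.
Snell's law across each interface conserves sin θ / V, so sin θ_2 = V_2·sin θ₁/V₁.
sin θ_2 = 1154 × sin 8.0° / 785 = 0.2046.
θ_2 = 11.81° from the vertical.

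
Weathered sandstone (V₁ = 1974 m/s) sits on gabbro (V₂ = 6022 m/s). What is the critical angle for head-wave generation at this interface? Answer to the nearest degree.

Critical incidence: sin θ_c = V₁/V₂ = 1974/6022 = 0.3278.
θ_c = arcsin 0.3278 = 19.14°.

19°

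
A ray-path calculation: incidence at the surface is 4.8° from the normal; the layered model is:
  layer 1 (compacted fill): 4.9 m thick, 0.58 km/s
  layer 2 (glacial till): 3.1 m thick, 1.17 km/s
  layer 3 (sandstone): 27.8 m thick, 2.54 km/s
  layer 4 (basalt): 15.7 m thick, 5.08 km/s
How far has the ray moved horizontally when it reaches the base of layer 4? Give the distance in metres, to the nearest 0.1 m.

28.8 m

Apply Snell's law at each interface; in layer i the horizontal offset is hᵢ·tan θᵢ.
Layer 1: θ = 4.80°; offset = 4.9·tan 4.80° = 0.411 m.
Layer 2: sin θ = 1.17·sin 4.8°/0.58 = 0.1688, θ = 9.72°; offset = 3.1·tan 9.72° = 0.531 m.
Layer 3: sin θ = 2.54·sin 4.8°/0.58 = 0.3665, θ = 21.50°; offset = 27.8·tan 21.50° = 10.949 m.
Layer 4: sin θ = 5.08·sin 4.8°/0.58 = 0.7329, θ = 47.13°; offset = 15.7·tan 47.13° = 16.913 m.
Total horizontal offset = 28.804 m.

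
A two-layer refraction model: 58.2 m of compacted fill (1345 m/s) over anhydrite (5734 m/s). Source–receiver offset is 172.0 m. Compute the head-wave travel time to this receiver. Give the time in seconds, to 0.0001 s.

0.1141 s

θ_c = arcsin(V₁/V₂) = arcsin(1345/5734) = 13.57°, cos θ_c = 0.9721.
Intercept time tᵢ = 2h cos θ_c / V₁ = 2·58.2·0.9721/1345 = 0.08413 s.
t = x/V₂ + tᵢ = 172.0/5734 + 0.08413 = 0.11412 s.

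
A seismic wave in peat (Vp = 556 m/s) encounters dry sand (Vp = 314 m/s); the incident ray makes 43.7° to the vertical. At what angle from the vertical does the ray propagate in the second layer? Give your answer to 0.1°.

23.0°

sin θ₁/V₁ = sin θ₂/V₂ ⇒ sin θ₂ = 314·sin 43.7°/556 = 314·0.6909/556 = 0.3902.
θ₂ = sin⁻¹(0.3902) = 22.97° (from vertical).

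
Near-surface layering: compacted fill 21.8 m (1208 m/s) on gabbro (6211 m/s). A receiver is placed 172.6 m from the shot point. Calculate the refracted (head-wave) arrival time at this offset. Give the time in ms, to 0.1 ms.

t = x/V₂ + 2h·√(V₂²−V₁²)/(V₁V₂).
√(V₂²−V₁²) = √(6211²−1208²) = 6092.4 m/s; delay term = 2·21.8·6092.4/(1208·6211) = 0.03540 s.
t = 172.6/6211 + 0.03540 = 0.06319 s.

63.2 ms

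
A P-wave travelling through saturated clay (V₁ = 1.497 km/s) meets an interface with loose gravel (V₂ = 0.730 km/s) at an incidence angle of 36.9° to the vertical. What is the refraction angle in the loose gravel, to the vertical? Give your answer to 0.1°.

17.0°

sin θ₁/V₁ = sin θ₂/V₂ ⇒ sin θ₂ = 0.730·sin 36.9°/1.497 = 0.730·0.6004/1.497 = 0.2928.
θ₂ = arcsin 0.2928 = 17.03° from the normal.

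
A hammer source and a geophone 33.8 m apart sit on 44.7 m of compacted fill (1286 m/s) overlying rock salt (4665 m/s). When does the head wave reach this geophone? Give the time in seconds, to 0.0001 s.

t = x/V₂ + 2h·√(V₂²−V₁²)/(V₁V₂).
√(V₂²−V₁²) = √(4665²−1286²) = 4484.2 m/s; delay term = 2·44.7·4484.2/(1286·4665) = 0.06682 s.
t = 33.8/4665 + 0.06682 = 0.07407 s.

0.0741 s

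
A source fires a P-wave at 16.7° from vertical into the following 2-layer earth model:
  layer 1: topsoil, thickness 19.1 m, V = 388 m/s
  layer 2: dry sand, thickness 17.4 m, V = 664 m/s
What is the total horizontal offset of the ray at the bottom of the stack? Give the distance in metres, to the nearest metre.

Apply Snell's law at each interface; in layer i the horizontal offset is hᵢ·tan θᵢ.
Layer 1: θ = 16.70°; offset = 19.1·tan 16.70° = 5.730 m.
Layer 2: sin θ = 664·sin 16.7°/388 = 0.4918, θ = 29.46°; offset = 17.4·tan 29.46° = 9.827 m.
Summing the layer offsets gives 15.558 m.

16 m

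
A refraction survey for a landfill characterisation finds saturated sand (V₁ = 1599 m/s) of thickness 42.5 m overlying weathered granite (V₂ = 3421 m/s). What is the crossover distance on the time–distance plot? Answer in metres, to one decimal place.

141.1 m

θ_c = arcsin(1599/3421) = 27.87°, so cos θ_c = 0.8840 and tᵢ = 2h cos θ_c/V₁ = 0.0470 s.
At crossover x/V₁ = x/V₂ + tᵢ ⇒ x = tᵢ/(1/V₁ − 1/V₂) = 0.04699/(6.2539e-04 − 2.9231e-04) = 141.09 m.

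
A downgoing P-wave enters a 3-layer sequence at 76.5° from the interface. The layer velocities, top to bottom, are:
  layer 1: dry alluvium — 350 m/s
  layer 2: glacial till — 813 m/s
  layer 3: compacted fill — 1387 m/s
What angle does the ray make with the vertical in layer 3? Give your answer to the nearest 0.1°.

67.7°

From the normal: θ₁ = 90° − 76.5° = 13.5°.
Ray parameter p = sin 13.5° / 350 = 6.6699e-04 s/m.
sin θ_3 = p·V_3 = 6.6699e-04 × 1387 = 0.9251.
θ_3 = arcsin 0.9251 = 67.69°.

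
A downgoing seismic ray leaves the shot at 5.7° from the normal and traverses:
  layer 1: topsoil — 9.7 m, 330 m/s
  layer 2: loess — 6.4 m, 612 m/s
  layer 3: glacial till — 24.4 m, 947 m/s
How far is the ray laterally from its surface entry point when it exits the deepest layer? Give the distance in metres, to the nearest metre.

Ray parameter p = sin 5.7° / 330 m/s = 3.0097e-04 s/m.
Layer 1: θ = 5.70°; offset = 9.7·tan 5.70° = 0.968 m.
Layer 2: sin θ = p·612 = 0.1842 → θ = 10.61°; offset = 6.4·tan 10.61° = 1.199 m.
Layer 3: sin θ = p·947 = 0.2850 → θ = 16.56°; offset = 24.4·tan 16.56° = 7.255 m.
Total horizontal offset = 9.423 m.

9 m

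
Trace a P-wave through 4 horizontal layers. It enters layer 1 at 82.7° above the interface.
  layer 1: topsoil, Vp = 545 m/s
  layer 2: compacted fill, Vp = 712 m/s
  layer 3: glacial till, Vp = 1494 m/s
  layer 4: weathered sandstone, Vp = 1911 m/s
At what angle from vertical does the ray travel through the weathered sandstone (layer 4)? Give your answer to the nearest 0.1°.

26.5°

From the normal: θ₁ = 90° − 82.7° = 7.3°.
Ray parameter p = sin 7.3° / 545 = 2.3315e-04 s/m.
sin θ_4 = p·V_4 = 2.3315e-04 × 1911 = 0.4455.
θ_4 = 26.46° from the vertical.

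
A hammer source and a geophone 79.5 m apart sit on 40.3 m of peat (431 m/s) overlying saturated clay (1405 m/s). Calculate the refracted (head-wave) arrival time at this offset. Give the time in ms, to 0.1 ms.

t = x/V₂ + 2h·√(V₂²−V₁²)/(V₁V₂).
√(V₂²−V₁²) = √(1405²−431²) = 1337.3 m/s; delay term = 2·40.3·1337.3/(431·1405) = 0.17799 s.
t = 79.5/1405 + 0.17799 = 0.23457 s.

234.6 ms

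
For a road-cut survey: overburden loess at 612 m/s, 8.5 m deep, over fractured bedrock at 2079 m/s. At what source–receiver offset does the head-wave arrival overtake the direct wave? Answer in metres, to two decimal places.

x_cross = 2h·√((V₂+V₁)/(V₂−V₁)).
(V₂+V₁)/(V₂−V₁) = (2079+612)/(2079−612) = 1.8344; √ = 1.3544.
x_cross = 2·8.5·1.3544 = 23.02 m.

23.02 m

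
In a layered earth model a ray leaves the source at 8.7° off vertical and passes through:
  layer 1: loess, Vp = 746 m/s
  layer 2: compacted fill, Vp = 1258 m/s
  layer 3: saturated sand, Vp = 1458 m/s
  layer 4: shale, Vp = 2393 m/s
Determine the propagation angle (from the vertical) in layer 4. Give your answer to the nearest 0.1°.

29.0°

Snell's law across each interface conserves sin θ / V, so sin θ_4 = V_4·sin θ₁/V₁.
sin θ_4 = 2393 × sin 8.7° / 746 = 0.4852.
θ_4 = arcsin 0.4852 = 29.03°.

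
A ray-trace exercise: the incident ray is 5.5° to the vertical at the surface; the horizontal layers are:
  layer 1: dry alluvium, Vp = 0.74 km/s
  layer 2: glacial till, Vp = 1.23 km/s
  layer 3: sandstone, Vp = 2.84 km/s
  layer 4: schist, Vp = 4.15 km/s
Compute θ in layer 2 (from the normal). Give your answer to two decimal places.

Ray parameter p = sin 5.5° / 0.74 = 1.2952e-01 s/km.
sin θ_2 = p·V_2 = 1.2952e-01 × 1.23 = 0.1593.
θ_2 = 9.17° from the vertical.

9.17°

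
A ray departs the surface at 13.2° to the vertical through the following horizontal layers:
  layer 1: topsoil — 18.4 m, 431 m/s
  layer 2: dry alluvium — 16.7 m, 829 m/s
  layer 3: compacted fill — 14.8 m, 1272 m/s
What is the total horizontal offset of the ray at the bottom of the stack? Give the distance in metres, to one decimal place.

Ray parameter p = sin 13.2° / 431 m/s = 5.2982e-04 s/m.
Layer 1: θ = 13.20°; offset = 18.4·tan 13.20° = 4.316 m.
Layer 2: sin θ = p·829 = 0.4392 → θ = 26.05°; offset = 16.7·tan 26.05° = 8.165 m.
Layer 3: sin θ = p·1272 = 0.6739 → θ = 42.37°; offset = 14.8·tan 42.37° = 13.500 m.
Σ offsets = 25.981 m.

26.0 m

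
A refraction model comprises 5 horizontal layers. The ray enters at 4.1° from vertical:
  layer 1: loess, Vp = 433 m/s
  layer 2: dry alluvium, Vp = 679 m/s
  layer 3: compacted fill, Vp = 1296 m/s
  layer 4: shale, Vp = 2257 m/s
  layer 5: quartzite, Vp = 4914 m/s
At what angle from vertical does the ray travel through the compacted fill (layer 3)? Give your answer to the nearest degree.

12°

Ray parameter p = sin 4.1° / 433 = 1.6512e-04 s/m.
sin θ_3 = p·V_3 = 1.6512e-04 × 1296 = 0.2140.
θ_3 = 12.36° from the vertical.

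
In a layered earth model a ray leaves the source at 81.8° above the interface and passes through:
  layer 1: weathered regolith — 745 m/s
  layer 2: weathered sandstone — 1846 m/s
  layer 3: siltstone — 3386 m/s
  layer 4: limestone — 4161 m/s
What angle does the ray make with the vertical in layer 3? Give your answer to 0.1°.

From the normal: θ₁ = 90° − 81.8° = 8.2°.
Ray parameter p = sin 8.2° / 745 = 1.9145e-04 s/m.
sin θ_3 = p·V_3 = 1.9145e-04 × 3386 = 0.6482.
θ_3 = arcsin 0.6482 = 40.41°.

40.4°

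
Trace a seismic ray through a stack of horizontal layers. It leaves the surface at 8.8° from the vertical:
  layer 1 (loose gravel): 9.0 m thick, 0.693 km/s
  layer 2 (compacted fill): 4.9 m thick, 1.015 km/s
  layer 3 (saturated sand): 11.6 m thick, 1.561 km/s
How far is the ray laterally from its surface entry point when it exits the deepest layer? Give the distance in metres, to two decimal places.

Apply Snell's law at each interface; in layer i the horizontal offset is hᵢ·tan θᵢ.
Layer 1: θ = 8.80°; offset = 9.0·tan 8.80° = 1.3933 m.
Layer 2: sin θ = 1.015·sin 8.8°/0.693 = 0.2241, θ = 12.95°; offset = 4.9·tan 12.95° = 1.1266 m.
Layer 3: sin θ = 1.561·sin 8.8°/0.693 = 0.3446, θ = 20.16°; offset = 11.6·tan 20.16° = 4.2582 m.
Summing the layer offsets gives 6.7781 m.

6.78 m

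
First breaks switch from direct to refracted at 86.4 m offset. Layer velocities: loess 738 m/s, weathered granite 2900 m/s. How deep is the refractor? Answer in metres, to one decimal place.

33.3 m

h = (x_cross/2)·√((V₂−V₁)/(V₂+V₁)).
(V₂−V₁)/(V₂+V₁) = (2900−738)/(2900+738) = 0.5943; √ = 0.7709.
h = (86.4/2)·0.7709 = 33.30 m.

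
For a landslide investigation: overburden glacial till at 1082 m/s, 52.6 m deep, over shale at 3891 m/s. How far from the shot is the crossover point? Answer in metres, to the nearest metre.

140 m

θ_c = arcsin(1082/3891) = 16.15°, so cos θ_c = 0.9606 and tᵢ = 2h cos θ_c/V₁ = 0.0934 s.
At crossover x/V₁ = x/V₂ + tᵢ ⇒ x = tᵢ/(1/V₁ − 1/V₂) = 0.09339/(9.2421e-04 − 2.5700e-04) = 139.97 m.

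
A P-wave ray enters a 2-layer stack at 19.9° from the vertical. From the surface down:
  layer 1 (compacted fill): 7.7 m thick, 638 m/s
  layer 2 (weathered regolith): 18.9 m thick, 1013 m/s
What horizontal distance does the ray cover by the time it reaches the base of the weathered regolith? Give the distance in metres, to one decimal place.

Apply Snell's law at each interface; in layer i the horizontal offset is hᵢ·tan θᵢ.
Layer 1: θ = 19.90°; offset = 7.7·tan 19.90° = 2.787 m.
Layer 2: sin θ = 1013·sin 19.9°/638 = 0.5404, θ = 32.71°; offset = 18.9·tan 32.71° = 12.140 m.
Summing the layer offsets gives 14.927 m.

14.9 m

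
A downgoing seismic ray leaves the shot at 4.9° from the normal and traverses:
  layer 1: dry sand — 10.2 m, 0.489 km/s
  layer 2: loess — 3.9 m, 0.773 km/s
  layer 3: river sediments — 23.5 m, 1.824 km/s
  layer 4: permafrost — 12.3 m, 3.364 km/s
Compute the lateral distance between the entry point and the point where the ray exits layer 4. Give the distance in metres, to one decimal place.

18.2 m

Apply Snell's law at each interface; in layer i the horizontal offset is hᵢ·tan θᵢ.
Layer 1: θ = 4.90°; offset = 10.2·tan 4.90° = 0.874 m.
Layer 2: sin θ = 0.773·sin 4.9°/0.489 = 0.1350, θ = 7.76°; offset = 3.9·tan 7.76° = 0.531 m.
Layer 3: sin θ = 1.824·sin 4.9°/0.489 = 0.3186, θ = 18.58°; offset = 23.5·tan 18.58° = 7.899 m.
Layer 4: sin θ = 3.364·sin 4.9°/0.489 = 0.5876, θ = 35.99°; offset = 12.3·tan 35.99° = 8.932 m.
Total horizontal offset = 18.237 m.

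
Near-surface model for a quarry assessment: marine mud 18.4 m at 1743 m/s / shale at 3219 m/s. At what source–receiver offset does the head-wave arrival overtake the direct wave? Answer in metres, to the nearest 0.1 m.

x_cross = 2h·√((V₂+V₁)/(V₂−V₁)).
(V₂+V₁)/(V₂−V₁) = (3219+1743)/(3219−1743) = 3.3618; √ = 1.8335.
x_cross = 2·18.4·1.8335 = 67.47 m.

67.5 m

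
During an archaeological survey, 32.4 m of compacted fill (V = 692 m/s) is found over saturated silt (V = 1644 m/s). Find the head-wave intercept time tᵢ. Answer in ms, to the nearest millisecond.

θ_c = arcsin(V₁/V₂) = arcsin(692/1644) = 24.89°; cos θ_c = 0.9071.
tᵢ = 2h·cos θ_c / V₁ = 2·32.4·0.9071 / 692 = 0.08494 s.

85 ms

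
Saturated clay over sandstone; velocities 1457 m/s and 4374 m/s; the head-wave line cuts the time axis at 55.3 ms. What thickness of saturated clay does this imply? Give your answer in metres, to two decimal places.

θ_c = arcsin(1457/4374) = 19.46°; cos θ_c = 0.9429.
tᵢ = 2h cos θ_c/V₁ ⇒ h = tᵢ·V₁/(2 cos θ_c) = 0.0553·1457/(2·0.9429) = 42.73 m.

42.73 m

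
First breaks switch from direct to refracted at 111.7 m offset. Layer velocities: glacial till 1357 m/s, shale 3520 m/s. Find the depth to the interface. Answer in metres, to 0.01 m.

x_cross = 2h·√((V₂+V₁)/(V₂−V₁)) → h = x_cross / (2·√((V₂+V₁)/(V₂−V₁))).
√((V₂+V₁)/(V₂−V₁)) = √((3520+1357)/(3520−1357)) = 1.5016.
h = 111.7 / (2·1.5016) = 37.19 m.

37.19 m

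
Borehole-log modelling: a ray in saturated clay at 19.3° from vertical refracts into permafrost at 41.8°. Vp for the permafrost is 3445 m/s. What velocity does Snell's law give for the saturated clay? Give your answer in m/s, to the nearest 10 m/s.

Snell's law: sin 19.3°/V₁ = sin 41.8°/V₂.
V₁ = V₂·sin 19.3°/sin 41.8° = 3445 × 0.4959 = 1708.28 m/s.

1710 m/s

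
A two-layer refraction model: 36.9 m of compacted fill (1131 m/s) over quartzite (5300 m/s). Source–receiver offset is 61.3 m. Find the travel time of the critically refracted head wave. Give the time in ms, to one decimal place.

θ_c = arcsin(V₁/V₂) = arcsin(1131/5300) = 12.32°, cos θ_c = 0.9770.
Intercept time tᵢ = 2h cos θ_c / V₁ = 2·36.9·0.9770/1131 = 0.06375 s.
t = x/V₂ + tᵢ = 61.3/5300 + 0.06375 = 0.07531 s.

75.3 ms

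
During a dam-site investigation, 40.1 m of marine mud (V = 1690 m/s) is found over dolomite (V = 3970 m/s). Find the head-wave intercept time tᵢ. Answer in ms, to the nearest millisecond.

θ_c = arcsin(V₁/V₂) = arcsin(1690/3970) = 25.19°; cos θ_c = 0.9049.
tᵢ = 2h·cos θ_c / V₁ = 2·40.1·0.9049 / 1690 = 0.04294 s.

43 ms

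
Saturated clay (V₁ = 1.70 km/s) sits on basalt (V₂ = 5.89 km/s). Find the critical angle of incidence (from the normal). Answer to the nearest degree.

17°

At critical incidence the refracted ray runs along the interface (θ₂ = 90°), so sin θ_c = V₁/V₂.
θ_c = arcsin(1.70/5.89) = arcsin 0.2886 = 16.78°.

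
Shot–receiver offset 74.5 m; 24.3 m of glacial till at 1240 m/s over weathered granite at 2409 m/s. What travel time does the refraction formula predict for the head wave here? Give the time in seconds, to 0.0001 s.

0.0645 s

t = x/V₂ + 2h·√(V₂²−V₁²)/(V₁V₂).
√(V₂²−V₁²) = √(2409²−1240²) = 2065.4 m/s; delay term = 2·24.3·2065.4/(1240·2409) = 0.03360 s.
t = 74.5/2409 + 0.03360 = 0.06453 s.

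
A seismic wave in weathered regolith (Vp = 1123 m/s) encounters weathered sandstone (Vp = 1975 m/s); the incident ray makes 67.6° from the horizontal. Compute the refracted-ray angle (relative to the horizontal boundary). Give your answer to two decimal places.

Angle from the normal: 90° − 67.6° = 22.4°.
sin θ₁/V₁ = sin θ₂/V₂ ⇒ sin θ₂ = 1975·sin 22.4°/1123 = 1975·0.3811/1123 = 0.6702.
θ₂ = arcsin 0.6702 = 42.08° from the normal.
From the interface: 90° − 42.08° = 47.92°.

47.92°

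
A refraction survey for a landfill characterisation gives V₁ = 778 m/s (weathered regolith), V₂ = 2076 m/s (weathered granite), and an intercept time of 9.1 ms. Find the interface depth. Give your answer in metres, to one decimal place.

θ_c = arcsin(778/2076) = 22.01°; cos θ_c = 0.9271.
tᵢ = 2h cos θ_c/V₁ ⇒ h = tᵢ·V₁/(2 cos θ_c) = 0.0091·778/(2·0.9271) = 3.82 m.

3.8 m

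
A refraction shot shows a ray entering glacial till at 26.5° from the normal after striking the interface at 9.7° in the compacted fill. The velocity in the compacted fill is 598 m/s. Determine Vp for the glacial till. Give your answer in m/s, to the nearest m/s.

Snell's law: sin 9.7°/V₁ = sin 26.5°/V₂.
V₂ = V₁·sin 26.5°/sin 9.7° = 598 × 2.6482 = 1583.64 m/s.

1584 m/s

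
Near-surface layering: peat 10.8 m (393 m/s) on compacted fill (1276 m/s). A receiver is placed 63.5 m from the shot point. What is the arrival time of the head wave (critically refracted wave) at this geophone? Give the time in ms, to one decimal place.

θ_c = arcsin(V₁/V₂) = arcsin(393/1276) = 17.94°, cos θ_c = 0.9514.
Intercept time tᵢ = 2h cos θ_c / V₁ = 2·10.8·0.9514/393 = 0.05229 s.
t = x/V₂ + tᵢ = 63.5/1276 + 0.05229 = 0.10205 s.

102.1 ms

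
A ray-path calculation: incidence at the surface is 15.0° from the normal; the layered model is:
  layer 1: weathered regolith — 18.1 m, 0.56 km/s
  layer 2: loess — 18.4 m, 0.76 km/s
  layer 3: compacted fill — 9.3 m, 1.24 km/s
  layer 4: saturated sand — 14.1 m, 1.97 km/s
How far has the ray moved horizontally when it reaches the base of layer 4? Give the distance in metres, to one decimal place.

49.3 m

Apply Snell's law at each interface; in layer i the horizontal offset is hᵢ·tan θᵢ.
Layer 1: θ = 15.00°; offset = 18.1·tan 15.00° = 4.850 m.
Layer 2: sin θ = 0.76·sin 15.0°/0.56 = 0.3513, θ = 20.56°; offset = 18.4·tan 20.56° = 6.903 m.
Layer 3: sin θ = 1.24·sin 15.0°/0.56 = 0.5731, θ = 34.97°; offset = 9.3·tan 34.97° = 6.504 m.
Layer 4: sin θ = 1.97·sin 15.0°/0.56 = 0.9105, θ = 65.57°; offset = 14.1·tan 65.57° = 31.044 m.
Summing the layer offsets gives 49.301 m.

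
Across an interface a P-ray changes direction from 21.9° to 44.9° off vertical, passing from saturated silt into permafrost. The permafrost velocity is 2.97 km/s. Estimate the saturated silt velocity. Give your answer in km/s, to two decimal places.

1.57 km/s

Snell's law: sin 21.9°/V₁ = sin 44.9°/V₂.
V₁ = V₂·sin 21.9°/sin 44.9° = 2.97 × 0.5284 = 1.57 km/s.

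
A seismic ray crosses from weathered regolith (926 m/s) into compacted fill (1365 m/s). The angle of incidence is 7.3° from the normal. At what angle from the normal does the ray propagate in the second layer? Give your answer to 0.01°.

sin θ₁/V₁ = sin θ₂/V₂ ⇒ sin θ₂ = 1365·sin 7.3°/926 = 1365·0.1271/926 = 0.1873.
θ₂ = sin⁻¹(0.1873) = 10.80° (from vertical).

10.80°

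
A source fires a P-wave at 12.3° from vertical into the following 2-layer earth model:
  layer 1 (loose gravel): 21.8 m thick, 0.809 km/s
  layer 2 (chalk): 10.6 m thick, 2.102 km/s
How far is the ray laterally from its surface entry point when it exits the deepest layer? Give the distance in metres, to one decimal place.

11.8 m

Ray parameter p = sin 12.3° / 0.809 km/s = 2.6333e-01 s/km.
Layer 1: θ = 12.30°; offset = 21.8·tan 12.30° = 4.753 m.
Layer 2: sin θ = p·2.102 = 0.5535 → θ = 33.61°; offset = 10.6·tan 33.61° = 7.045 m.
Summing the layer offsets gives 11.798 m.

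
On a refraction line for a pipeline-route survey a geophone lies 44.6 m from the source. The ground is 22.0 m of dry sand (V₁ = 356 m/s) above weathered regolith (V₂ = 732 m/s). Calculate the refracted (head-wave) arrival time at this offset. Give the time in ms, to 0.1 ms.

t = x/V₂ + 2h·√(V₂²−V₁²)/(V₁V₂).
√(V₂²−V₁²) = √(732²−356²) = 639.6 m/s; delay term = 2·22.0·639.6/(356·732) = 0.10799 s.
t = 44.6/732 + 0.10799 = 0.16892 s.

168.9 ms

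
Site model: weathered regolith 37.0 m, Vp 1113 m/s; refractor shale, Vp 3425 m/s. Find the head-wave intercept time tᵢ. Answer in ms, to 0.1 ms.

62.9 ms

θ_c = arcsin(V₁/V₂) = arcsin(1113/3425) = 18.96°; cos θ_c = 0.9457.
tᵢ = 2h·cos θ_c / V₁ = 2·37.0·0.9457 / 1113 = 0.06288 s.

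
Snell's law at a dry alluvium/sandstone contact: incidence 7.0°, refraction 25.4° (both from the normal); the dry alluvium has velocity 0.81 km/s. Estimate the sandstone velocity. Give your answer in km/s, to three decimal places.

2.851 km/s

Snell's law: sin 7.0°/V₁ = sin 25.4°/V₂.
V₂ = V₁·sin 25.4°/sin 7.0° = 0.81 × 3.5196 = 2.851 km/s.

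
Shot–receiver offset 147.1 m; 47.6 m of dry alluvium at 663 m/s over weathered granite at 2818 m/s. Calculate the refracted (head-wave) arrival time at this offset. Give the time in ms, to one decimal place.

191.8 ms

θ_c = arcsin(V₁/V₂) = arcsin(663/2818) = 13.61°, cos θ_c = 0.9719.
Intercept time tᵢ = 2h cos θ_c / V₁ = 2·47.6·0.9719/663 = 0.13956 s.
t = x/V₂ + tᵢ = 147.1/2818 + 0.13956 = 0.19176 s.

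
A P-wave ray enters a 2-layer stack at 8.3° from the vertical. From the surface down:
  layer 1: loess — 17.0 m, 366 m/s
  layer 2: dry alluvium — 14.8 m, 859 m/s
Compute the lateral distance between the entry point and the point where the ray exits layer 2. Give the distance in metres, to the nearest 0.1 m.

7.8 m

Apply Snell's law at each interface; in layer i the horizontal offset is hᵢ·tan θᵢ.
Layer 1: θ = 8.30°; offset = 17.0·tan 8.30° = 2.480 m.
Layer 2: sin θ = 859·sin 8.3°/366 = 0.3388, θ = 19.80°; offset = 14.8·tan 19.80° = 5.329 m.
Total horizontal offset = 7.810 m.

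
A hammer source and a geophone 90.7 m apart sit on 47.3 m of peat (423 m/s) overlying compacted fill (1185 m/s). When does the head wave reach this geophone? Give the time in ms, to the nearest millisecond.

t = x/V₂ + 2h·√(V₂²−V₁²)/(V₁V₂).
√(V₂²−V₁²) = √(1185²−423²) = 1106.9 m/s; delay term = 2·47.3·1106.9/(423·1185) = 0.20891 s.
t = 90.7/1185 + 0.20891 = 0.28545 s.

285 ms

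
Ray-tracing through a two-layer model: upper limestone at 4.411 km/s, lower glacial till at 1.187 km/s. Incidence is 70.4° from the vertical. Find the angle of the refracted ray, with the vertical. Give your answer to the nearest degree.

sin θ₁/V₁ = sin θ₂/V₂ ⇒ sin θ₂ = 1.187·sin 70.4°/4.411 = 1.187·0.9421/4.411 = 0.2535.
θ₂ = arcsin 0.2535 = 14.69° from the normal.

15°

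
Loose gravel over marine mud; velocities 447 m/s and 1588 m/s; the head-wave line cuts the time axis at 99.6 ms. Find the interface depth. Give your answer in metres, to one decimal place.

23.2 m

θ_c = arcsin(447/1588) = 16.35°; cos θ_c = 0.9596.
tᵢ = 2h cos θ_c/V₁ ⇒ h = tᵢ·V₁/(2 cos θ_c) = 0.0996·447/(2·0.9596) = 23.20 m.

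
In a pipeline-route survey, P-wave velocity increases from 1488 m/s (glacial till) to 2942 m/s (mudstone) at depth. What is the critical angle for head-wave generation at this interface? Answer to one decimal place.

30.4°

Critical incidence: sin θ_c = V₁/V₂ = 1488/2942 = 0.5058.
θ_c = arcsin 0.5058 = 30.38°.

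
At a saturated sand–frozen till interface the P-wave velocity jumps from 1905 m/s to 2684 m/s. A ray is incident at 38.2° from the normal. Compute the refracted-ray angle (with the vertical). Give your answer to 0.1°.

Snell's law: sin θ₂ = (V₂/V₁)·sin θ₁ = (2684/1905)·sin 38.2° = 0.8713.
θ₂ = arcsin 0.8713 = 60.61° from the normal.

60.6°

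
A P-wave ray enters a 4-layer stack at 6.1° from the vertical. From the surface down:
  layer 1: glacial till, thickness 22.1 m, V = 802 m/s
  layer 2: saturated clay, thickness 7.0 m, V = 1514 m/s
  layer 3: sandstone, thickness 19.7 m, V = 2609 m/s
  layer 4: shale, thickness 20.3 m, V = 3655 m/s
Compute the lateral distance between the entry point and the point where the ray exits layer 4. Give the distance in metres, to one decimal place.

22.3 m

Apply Snell's law at each interface; in layer i the horizontal offset is hᵢ·tan θᵢ.
Layer 1: θ = 6.10°; offset = 22.1·tan 6.10° = 2.362 m.
Layer 2: sin θ = 1514·sin 6.1°/802 = 0.2006, θ = 11.57°; offset = 7.0·tan 11.57° = 1.433 m.
Layer 3: sin θ = 2609·sin 6.1°/802 = 0.3457, θ = 20.22°; offset = 19.7·tan 20.22° = 7.258 m.
Layer 4: sin θ = 3655·sin 6.1°/802 = 0.4843, θ = 28.97°; offset = 20.3·tan 28.97° = 11.237 m.
Σ offsets = 22.289 m.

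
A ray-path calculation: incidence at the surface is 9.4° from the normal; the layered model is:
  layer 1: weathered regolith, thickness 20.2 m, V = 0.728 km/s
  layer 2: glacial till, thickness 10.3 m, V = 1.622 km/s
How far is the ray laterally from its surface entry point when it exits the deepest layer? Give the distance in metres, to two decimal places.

7.37 m

Apply Snell's law at each interface; in layer i the horizontal offset is hᵢ·tan θᵢ.
Layer 1: θ = 9.40°; offset = 20.2·tan 9.40° = 3.3441 m.
Layer 2: sin θ = 1.622·sin 9.4°/0.728 = 0.3639, θ = 21.34°; offset = 10.3·tan 21.34° = 4.0240 m.
Total horizontal offset = 7.3681 m.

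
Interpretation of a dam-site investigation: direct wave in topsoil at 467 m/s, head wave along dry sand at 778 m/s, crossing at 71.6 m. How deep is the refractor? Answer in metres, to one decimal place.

x_cross = 2h·√((V₂+V₁)/(V₂−V₁)) → h = x_cross / (2·√((V₂+V₁)/(V₂−V₁))).
√((V₂+V₁)/(V₂−V₁)) = √((778+467)/(778−467)) = 2.0008.
h = 71.6 / (2·2.0008) = 17.89 m.

17.9 m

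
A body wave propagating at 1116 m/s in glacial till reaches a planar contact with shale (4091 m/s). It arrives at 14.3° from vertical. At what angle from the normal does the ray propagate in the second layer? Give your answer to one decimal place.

64.9°

Snell's law: sin θ₂ = (V₂/V₁)·sin θ₁ = (4091/1116)·sin 14.3° = 0.9054.
θ₂ = sin⁻¹(0.9054) = 64.88° (from vertical).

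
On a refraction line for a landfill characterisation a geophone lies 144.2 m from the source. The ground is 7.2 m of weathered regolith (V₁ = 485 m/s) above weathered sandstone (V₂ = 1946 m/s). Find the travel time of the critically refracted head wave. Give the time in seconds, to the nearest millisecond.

0.103 s

θ_c = arcsin(V₁/V₂) = arcsin(485/1946) = 14.43°, cos θ_c = 0.9684.
Intercept time tᵢ = 2h cos θ_c / V₁ = 2·7.2·0.9684/485 = 0.02875 s.
t = x/V₂ + tᵢ = 144.2/1946 + 0.02875 = 0.10285 s.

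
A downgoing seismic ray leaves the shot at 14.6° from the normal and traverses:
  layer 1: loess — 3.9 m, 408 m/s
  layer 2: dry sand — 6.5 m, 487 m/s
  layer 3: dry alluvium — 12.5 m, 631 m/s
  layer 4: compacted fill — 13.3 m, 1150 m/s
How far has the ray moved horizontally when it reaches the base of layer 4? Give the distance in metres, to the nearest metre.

22 m

Apply Snell's law at each interface; in layer i the horizontal offset is hᵢ·tan θᵢ.
Layer 1: θ = 14.60°; offset = 3.9·tan 14.60° = 1.016 m.
Layer 2: sin θ = 487·sin 14.6°/408 = 0.3009, θ = 17.51°; offset = 6.5·tan 17.51° = 2.051 m.
Layer 3: sin θ = 631·sin 14.6°/408 = 0.3898, θ = 22.94°; offset = 12.5·tan 22.94° = 5.292 m.
Layer 4: sin θ = 1150·sin 14.6°/408 = 0.7105, θ = 45.27°; offset = 13.3·tan 45.27° = 13.428 m.
Total horizontal offset = 21.786 m.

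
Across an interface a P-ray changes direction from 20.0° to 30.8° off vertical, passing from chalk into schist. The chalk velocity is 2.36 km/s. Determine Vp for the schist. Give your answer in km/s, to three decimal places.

3.533 km/s

Snell's law: sin 20.0°/V₁ = sin 30.8°/V₂.
V₂ = V₁·sin 30.8°/sin 20.0° = 2.36 × 1.4971 = 3.533 km/s.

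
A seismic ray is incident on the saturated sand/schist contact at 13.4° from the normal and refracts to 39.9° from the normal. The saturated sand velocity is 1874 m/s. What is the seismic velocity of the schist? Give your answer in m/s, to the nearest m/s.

sin 13.4° = 0.2317; sin 39.9° = 0.6414.
V₂ = V₁·(sin θ₂/sin θ₁) = 1874·(0.6414/0.2317) = 5187.00 m/s.

5187 m/s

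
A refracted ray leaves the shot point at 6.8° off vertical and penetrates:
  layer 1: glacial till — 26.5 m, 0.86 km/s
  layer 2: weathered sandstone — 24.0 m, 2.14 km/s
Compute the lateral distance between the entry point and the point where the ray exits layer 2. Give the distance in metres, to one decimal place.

p = sin θ₁/V₁ = sin 6.8°/0.86 = 1.3768e-01 s/km is conserved through the stack.
Layer 1: θ = 6.80°; offset = 26.5·tan 6.80° = 3.160 m.
Layer 2: sin θ = p·2.14 = 0.2946 → θ = 17.14°; offset = 24.0·tan 17.14° = 7.400 m.
Total horizontal offset = 10.560 m.

10.6 m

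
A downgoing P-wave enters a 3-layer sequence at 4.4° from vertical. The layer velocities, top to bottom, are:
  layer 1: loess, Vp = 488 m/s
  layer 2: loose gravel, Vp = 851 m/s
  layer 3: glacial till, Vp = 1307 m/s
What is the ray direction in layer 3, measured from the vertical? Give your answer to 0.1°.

Ray parameter p = sin 4.4° / 488 = 1.5721e-04 s/m.
sin θ_3 = p·V_3 = 1.5721e-04 × 1307 = 0.2055.
θ_3 = arcsin 0.2055 = 11.86°.

11.9°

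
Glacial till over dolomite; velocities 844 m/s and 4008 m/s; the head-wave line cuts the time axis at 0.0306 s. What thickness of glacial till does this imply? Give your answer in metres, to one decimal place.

13.2 m

h = tᵢ·V₁·V₂ / (2·√(V₂²−V₁²)).
√(V₂²−V₁²) = √(4008² − 844²) = 3918.1 m/s.
h = 0.0306 s × 844 × 4008 / (2 × 3918.1) = 13.21 m.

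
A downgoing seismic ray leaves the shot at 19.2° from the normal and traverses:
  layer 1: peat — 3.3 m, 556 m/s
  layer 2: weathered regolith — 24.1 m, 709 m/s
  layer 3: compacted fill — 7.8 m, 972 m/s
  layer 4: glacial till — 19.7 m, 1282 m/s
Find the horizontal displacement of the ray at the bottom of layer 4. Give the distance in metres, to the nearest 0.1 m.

40.7 m

Apply Snell's law at each interface; in layer i the horizontal offset is hᵢ·tan θᵢ.
Layer 1: θ = 19.20°; offset = 3.3·tan 19.20° = 1.149 m.
Layer 2: sin θ = 709·sin 19.2°/556 = 0.4194, θ = 24.79°; offset = 24.1·tan 24.79° = 11.133 m.
Layer 3: sin θ = 972·sin 19.2°/556 = 0.5749, θ = 35.09°; offset = 7.8·tan 35.09° = 5.481 m.
Layer 4: sin θ = 1282·sin 19.2°/556 = 0.7583, θ = 49.31°; offset = 19.7·tan 49.31° = 22.914 m.
Total horizontal offset = 40.677 m.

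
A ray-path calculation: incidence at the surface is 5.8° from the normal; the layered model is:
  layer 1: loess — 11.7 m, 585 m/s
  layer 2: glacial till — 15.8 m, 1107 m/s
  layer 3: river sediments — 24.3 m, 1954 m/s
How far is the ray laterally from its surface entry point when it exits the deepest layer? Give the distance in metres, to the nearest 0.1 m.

13.0 m

Ray parameter p = sin 5.8° / 585 m/s = 1.7275e-04 s/m.
Layer 1: θ = 5.80°; offset = 11.7·tan 5.80° = 1.188 m.
Layer 2: sin θ = p·1107 = 0.1912 → θ = 11.02°; offset = 15.8·tan 11.02° = 3.078 m.
Layer 3: sin θ = p·1954 = 0.3375 → θ = 19.73°; offset = 24.3·tan 19.73° = 8.714 m.
Σ offsets = 12.980 m.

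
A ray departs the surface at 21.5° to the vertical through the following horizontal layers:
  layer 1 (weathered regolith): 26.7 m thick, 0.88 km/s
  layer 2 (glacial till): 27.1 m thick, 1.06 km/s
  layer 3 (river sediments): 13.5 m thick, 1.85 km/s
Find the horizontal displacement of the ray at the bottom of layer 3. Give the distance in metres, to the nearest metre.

p = sin θ₁/V₁ = sin 21.5°/0.88 = 4.1648e-01 s/km is conserved through the stack.
Layer 1: θ = 21.50°; offset = 26.7·tan 21.50° = 10.517 m.
Layer 2: sin θ = p·1.06 = 0.4415 → θ = 26.20°; offset = 27.1·tan 26.20° = 13.333 m.
Layer 3: sin θ = p·1.85 = 0.7705 → θ = 50.40°; offset = 13.5·tan 50.40° = 16.317 m.
Summing the layer offsets gives 40.168 m.

40 m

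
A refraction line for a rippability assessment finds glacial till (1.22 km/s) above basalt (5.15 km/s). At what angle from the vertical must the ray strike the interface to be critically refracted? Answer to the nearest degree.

Critical incidence: sin θ_c = V₁/V₂ = 1.22/5.15 = 0.2369.
θ_c = arcsin 0.2369 = 13.70°.

14°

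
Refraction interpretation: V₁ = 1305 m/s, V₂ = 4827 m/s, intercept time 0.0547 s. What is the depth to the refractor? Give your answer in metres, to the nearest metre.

37 m

θ_c = arcsin(1305/4827) = 15.69°; cos θ_c = 0.9628.
tᵢ = 2h cos θ_c/V₁ ⇒ h = tᵢ·V₁/(2 cos θ_c) = 0.0547·1305/(2·0.9628) = 37.07 m.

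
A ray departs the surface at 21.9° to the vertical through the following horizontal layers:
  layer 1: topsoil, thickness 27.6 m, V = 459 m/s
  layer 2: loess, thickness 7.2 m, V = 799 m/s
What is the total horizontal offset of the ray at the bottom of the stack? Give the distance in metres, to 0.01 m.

17.24 m

Ray parameter p = sin 21.9° / 459 m/s = 8.1261e-04 s/m.
Layer 1: θ = 21.90°; offset = 27.6·tan 21.90° = 11.0951 m.
Layer 2: sin θ = p·799 = 0.6493 → θ = 40.49°; offset = 7.2·tan 40.49° = 6.1465 m.
Total horizontal offset = 17.2417 m.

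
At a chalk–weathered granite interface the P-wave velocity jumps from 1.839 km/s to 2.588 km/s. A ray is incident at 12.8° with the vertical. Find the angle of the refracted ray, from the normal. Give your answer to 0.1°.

Snell's law: sin θ₂ = (V₂/V₁)·sin θ₁ = (2.588/1.839)·sin 12.8° = 0.3118.
θ₂ = arcsin 0.3118 = 18.17° from the normal.

18.2°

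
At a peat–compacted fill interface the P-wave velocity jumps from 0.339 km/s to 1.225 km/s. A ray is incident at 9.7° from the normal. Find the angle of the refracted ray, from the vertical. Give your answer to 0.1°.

37.5°

sin θ₁/V₁ = sin θ₂/V₂ ⇒ sin θ₂ = 1.225·sin 9.7°/0.339 = 1.225·0.1685/0.339 = 0.6088.
θ₂ = sin⁻¹(0.6088) = 37.51° (from vertical).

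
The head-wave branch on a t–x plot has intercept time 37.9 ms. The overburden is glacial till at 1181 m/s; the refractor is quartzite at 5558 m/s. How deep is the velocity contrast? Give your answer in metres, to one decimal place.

h = tᵢ·V₁·V₂ / (2·√(V₂²−V₁²)).
√(V₂²−V₁²) = √(5558² − 1181²) = 5431.1 m/s.
h = 0.0379 s × 1181 × 5558 / (2 × 5431.1) = 22.90 m.

22.9 m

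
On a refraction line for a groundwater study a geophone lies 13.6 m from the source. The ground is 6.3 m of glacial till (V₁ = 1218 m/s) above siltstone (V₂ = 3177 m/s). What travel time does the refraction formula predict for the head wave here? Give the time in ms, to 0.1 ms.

13.8 ms

θ_c = arcsin(V₁/V₂) = arcsin(1218/3177) = 22.54°, cos θ_c = 0.9236.
Intercept time tᵢ = 2h cos θ_c / V₁ = 2·6.3·0.9236/1218 = 0.00955 s.
t = x/V₂ + tᵢ = 13.6/3177 + 0.00955 = 0.01384 s.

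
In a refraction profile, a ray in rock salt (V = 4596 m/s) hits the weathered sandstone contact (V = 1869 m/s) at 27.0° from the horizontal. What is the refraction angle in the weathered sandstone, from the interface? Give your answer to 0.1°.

Angle from the normal: 90° − 27.0° = 63.0°.
sin θ₁/V₁ = sin θ₂/V₂ ⇒ sin θ₂ = 1869·sin 63.0°/4596 = 1869·0.8910/4596 = 0.3623.
θ₂ = arcsin 0.3623 = 21.24° from the normal.
From the interface: 90° − 21.24° = 68.76°.

68.8°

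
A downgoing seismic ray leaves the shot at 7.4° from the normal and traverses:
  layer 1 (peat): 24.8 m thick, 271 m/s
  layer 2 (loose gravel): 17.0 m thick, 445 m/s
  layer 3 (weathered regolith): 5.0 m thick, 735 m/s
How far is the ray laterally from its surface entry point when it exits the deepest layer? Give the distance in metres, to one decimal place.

8.8 m

Ray parameter p = sin 7.4° / 271 m/s = 4.7526e-04 s/m.
Layer 1: θ = 7.40°; offset = 24.8·tan 7.40° = 3.221 m.
Layer 2: sin θ = p·445 = 0.2115 → θ = 12.21°; offset = 17.0·tan 12.21° = 3.679 m.
Layer 3: sin θ = p·735 = 0.3493 → θ = 20.45°; offset = 5.0·tan 20.45° = 1.864 m.
Σ offsets = 8.764 m.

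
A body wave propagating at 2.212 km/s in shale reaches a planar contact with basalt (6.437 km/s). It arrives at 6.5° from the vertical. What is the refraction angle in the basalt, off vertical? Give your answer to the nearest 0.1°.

19.2°

Snell's law: sin θ₂ = (V₂/V₁)·sin θ₁ = (6.437/2.212)·sin 6.5° = 0.3294.
θ₂ = arcsin 0.3294 = 19.23° from the normal.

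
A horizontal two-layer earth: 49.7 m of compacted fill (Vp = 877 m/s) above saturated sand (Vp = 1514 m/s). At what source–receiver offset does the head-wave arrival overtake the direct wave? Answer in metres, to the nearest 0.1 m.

192.6 m

x_cross = 2h·√((V₂+V₁)/(V₂−V₁)).
(V₂+V₁)/(V₂−V₁) = (1514+877)/(1514−877) = 3.7535; √ = 1.9374.
x_cross = 2·49.7·1.9374 = 192.58 m.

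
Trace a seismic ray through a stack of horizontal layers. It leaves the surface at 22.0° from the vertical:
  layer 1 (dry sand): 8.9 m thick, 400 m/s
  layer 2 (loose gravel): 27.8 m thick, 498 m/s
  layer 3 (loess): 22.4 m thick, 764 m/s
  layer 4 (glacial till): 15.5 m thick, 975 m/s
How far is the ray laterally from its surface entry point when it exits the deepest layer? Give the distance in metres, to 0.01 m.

p = sin θ₁/V₁ = sin 22.0°/400 = 9.3652e-04 s/m is conserved through the stack.
Layer 1: θ = 22.00°; offset = 8.9·tan 22.00° = 3.5958 m.
Layer 2: sin θ = p·498 = 0.4664 → θ = 27.80°; offset = 27.8·tan 27.80° = 14.6572 m.
Layer 3: sin θ = p·764 = 0.7155 → θ = 45.68°; offset = 22.4·tan 45.68° = 22.9414 m.
Layer 4: sin θ = p·975 = 0.9131 → θ = 65.94°; offset = 15.5·tan 65.94° = 34.7122 m.
Total horizontal offset = 75.9066 m.

75.91 m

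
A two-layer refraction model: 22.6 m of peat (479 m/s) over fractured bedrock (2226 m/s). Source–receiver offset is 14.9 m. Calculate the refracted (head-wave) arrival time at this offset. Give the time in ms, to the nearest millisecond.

θ_c = arcsin(V₁/V₂) = arcsin(479/2226) = 12.43°, cos θ_c = 0.9766.
Intercept time tᵢ = 2h cos θ_c / V₁ = 2·22.6·0.9766/479 = 0.09215 s.
t = x/V₂ + tᵢ = 14.9/2226 + 0.09215 = 0.09885 s.

99 ms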